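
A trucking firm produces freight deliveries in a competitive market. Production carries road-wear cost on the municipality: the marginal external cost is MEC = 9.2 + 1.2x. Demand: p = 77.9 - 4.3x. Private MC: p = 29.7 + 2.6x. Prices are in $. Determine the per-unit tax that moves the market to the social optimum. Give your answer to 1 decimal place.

Social marginal cost = private MC + MEC = 38.9 + 3.8x.
Set SMC = demand: 38.9 + 3.8x = 77.9 - 4.3x → x* = 4.8148.
The Pigouvian tax equals MEC at x*: 9.2 + 1.2×4.8148 = 14.9778.

tax = $15.0 per unit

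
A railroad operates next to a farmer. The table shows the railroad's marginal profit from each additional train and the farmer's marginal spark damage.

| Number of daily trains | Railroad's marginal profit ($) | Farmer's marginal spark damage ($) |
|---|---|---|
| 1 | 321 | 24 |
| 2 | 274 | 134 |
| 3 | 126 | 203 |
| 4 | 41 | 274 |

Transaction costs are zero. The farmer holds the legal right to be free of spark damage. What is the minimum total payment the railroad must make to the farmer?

$158

Efficient level: marginal profit ≥ marginal spark damage through level 2, so k* = 2.
With the farmer holding the right, the railroad must at least compensate total damage at k*: 24 + 134 = 158.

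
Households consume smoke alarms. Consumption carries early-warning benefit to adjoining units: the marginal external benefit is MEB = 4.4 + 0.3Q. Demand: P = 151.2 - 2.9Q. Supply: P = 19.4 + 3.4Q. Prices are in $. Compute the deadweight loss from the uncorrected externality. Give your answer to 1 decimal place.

Market equilibrium (private): 19.4 + 3.4Q = 151.2 - 2.9Q → Q_m = 20.9206.
Social marginal benefit = demand + MEB = 155.6 - 2.6Q.
Set SMB = MC: 155.6 - 2.6Q = 19.4 + 3.4Q → Q* = 22.7000.
Between Q* and Q_m the wedge SMB − MC runs linearly from 0 to MEB(Q_m), so the loss is a triangle.
DWL = ½ × 1.7794 × 10.6762 = 9.4986.

DWL = $9.5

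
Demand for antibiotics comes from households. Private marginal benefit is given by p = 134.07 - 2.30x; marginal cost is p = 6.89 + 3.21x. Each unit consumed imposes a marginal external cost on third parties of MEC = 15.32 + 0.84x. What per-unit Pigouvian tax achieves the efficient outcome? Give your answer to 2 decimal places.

tax = 30.12 per unit

Social marginal benefit = demand − MEC = 118.75 - 3.14x.
Set SMB = MC: 118.75 - 3.14x = 6.89 + 3.21x → x* = 17.6157.
The Pigouvian tax equals MEC at x*: 15.32 + 0.84×17.6157 = 30.1172.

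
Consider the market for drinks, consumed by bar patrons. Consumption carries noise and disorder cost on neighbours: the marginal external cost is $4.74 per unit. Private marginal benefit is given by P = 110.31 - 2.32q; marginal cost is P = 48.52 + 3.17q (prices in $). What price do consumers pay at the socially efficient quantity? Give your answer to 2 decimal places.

Social marginal benefit = demand − MEC = 105.57 - 2.32q.
Set SMB = MC: 105.57 - 2.32q = 48.52 + 3.17q → q* = 10.3916.
Consumer price on the demand curve at q*: 110.31 − 2.32×10.3916 = 86.2015.

P = $86.20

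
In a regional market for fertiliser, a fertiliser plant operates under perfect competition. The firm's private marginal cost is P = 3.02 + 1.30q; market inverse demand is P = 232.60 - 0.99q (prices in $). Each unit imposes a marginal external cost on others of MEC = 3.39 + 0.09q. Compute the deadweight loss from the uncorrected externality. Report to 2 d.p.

DWL = $32.37

Market equilibrium (private): 3.02 + 1.30q = 232.60 - 0.99q → q_m = 100.2533.
Social marginal cost = private MC + MEC = 6.41 + 1.39q.
Set SMC = demand: 6.41 + 1.39q = 232.60 - 0.99q → q* = 95.0378.
The loss is the area between SMC and demand from q* to q_m; with linear curves that's a triangle of height MEC(q_m).
DWL = ½ × 5.2155 × 12.4128 = 32.3695.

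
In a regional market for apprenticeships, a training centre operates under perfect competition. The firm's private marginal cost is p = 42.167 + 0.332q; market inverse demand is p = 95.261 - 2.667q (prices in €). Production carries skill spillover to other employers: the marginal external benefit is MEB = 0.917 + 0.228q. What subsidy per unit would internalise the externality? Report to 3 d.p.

subsidy = €5.361 per unit

Social marginal cost = private MC − MEB = 41.250 + 0.104q.
Set SMC = demand: 41.250 + 0.104q = 95.261 - 2.667q → q* = 19.4915.
The Pigouvian subsidy equals MEB at q*: 0.917 + 0.228×19.4915 = 5.3611.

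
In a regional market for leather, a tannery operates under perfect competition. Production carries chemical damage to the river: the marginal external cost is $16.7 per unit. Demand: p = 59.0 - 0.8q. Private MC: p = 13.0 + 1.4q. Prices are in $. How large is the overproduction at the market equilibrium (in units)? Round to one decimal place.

Market equilibrium (private): 13.0 + 1.4q = 59.0 - 0.8q → q_m = 20.9091.
Social marginal cost = private MC + MEC = 29.7 + 1.4q.
Set SMC = demand: 29.7 + 1.4q = 59.0 - 0.8q → q* = 13.3182.
Gap = |20.9091 − 13.3182| = 7.5909.

7.6 units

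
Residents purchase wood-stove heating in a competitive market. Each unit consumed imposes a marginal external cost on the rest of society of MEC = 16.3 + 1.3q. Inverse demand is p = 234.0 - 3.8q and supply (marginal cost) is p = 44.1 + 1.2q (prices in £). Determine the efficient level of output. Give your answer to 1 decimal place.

q* = 27.6

Social marginal benefit = demand − MEC = 217.7 - 5.1q.
Set SMB = MC: 217.7 - 5.1q = 44.1 + 1.2q → q* = 27.5556.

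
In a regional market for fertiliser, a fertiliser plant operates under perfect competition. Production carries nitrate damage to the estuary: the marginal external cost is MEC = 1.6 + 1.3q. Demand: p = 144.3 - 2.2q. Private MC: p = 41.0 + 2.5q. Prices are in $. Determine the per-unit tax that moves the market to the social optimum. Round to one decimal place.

tax = $23.6 per unit

Social marginal cost = private MC + MEC = 42.6 + 3.8q.
Set SMC = demand: 42.6 + 3.8q = 144.3 - 2.2q → q* = 16.9500.
The Pigouvian tax equals MEC at q*: 1.6 + 1.3×16.9500 = 23.6350.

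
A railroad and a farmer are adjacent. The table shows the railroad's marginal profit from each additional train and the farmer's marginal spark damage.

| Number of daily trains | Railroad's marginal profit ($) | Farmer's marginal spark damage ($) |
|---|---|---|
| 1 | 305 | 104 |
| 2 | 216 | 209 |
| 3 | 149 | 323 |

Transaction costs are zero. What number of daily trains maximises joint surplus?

2

Bargaining reaches the level where marginal profit last exceeds marginal spark damage.
That holds through level 2 (216 ≥ 209) but not at 3 (149 < 323).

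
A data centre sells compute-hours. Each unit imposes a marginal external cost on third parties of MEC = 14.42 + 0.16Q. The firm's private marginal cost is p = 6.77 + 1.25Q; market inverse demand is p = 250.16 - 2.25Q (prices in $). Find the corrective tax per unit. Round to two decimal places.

Social marginal cost = private MC + MEC = 21.19 + 1.41Q.
Set SMC = demand: 21.19 + 1.41Q = 250.16 - 2.25Q → Q* = 62.5601.
The Pigouvian tax equals MEC at Q*: 14.42 + 0.16×62.5601 = 24.4296.

tax = $24.43 per unit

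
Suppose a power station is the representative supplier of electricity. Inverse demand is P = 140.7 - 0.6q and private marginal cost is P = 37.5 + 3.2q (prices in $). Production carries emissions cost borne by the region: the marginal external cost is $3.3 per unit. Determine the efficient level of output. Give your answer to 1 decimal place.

q* = 26.3

Social marginal cost = private MC + MEC = 40.8 + 3.2q.
Set SMC = demand: 40.8 + 3.2q = 140.7 - 0.6q → q* = 26.2895.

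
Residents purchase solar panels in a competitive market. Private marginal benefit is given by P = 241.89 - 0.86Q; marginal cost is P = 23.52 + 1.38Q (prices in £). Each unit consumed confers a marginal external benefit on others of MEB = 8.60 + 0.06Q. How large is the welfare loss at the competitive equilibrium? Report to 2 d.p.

Market equilibrium (private): 23.52 + 1.38Q = 241.89 - 0.86Q → Q_m = 97.4866.
Social marginal benefit = demand + MEB = 250.49 - 0.80Q.
Set SMB = MC: 250.49 - 0.80Q = 23.52 + 1.38Q → Q* = 104.1147.
The welfare-loss triangle has base |Q_m − Q*| and height MEB(Q_m) (the vertical gap between SMB and MC is zero at Q* and MEB at Q_m).
DWL = ½ × 6.6281 × 14.4492 = 47.8854.

DWL = £47.89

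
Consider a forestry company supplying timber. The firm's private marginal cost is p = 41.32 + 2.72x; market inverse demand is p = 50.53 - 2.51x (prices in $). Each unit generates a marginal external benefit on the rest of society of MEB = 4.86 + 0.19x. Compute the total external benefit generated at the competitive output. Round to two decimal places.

$8.85

Market equilibrium (private): 41.32 + 2.72x = 50.53 - 2.51x → x_m = 1.7610.
Total external benefit = ∫₀^{x_m} (4.86 + 0.19x) dx = 4.86×1.7610 + ½×0.19×1.7610² = 8.8531.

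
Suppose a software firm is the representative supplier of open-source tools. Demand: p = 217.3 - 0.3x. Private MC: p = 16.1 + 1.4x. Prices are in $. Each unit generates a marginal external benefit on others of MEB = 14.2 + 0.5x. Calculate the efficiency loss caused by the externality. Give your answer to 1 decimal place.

Market equilibrium (private): 16.1 + 1.4x = 217.3 - 0.3x → x_m = 118.3529.
Social marginal cost = private MC − MEB = 1.9 + 0.9x.
Set SMC = demand: 1.9 + 0.9x = 217.3 - 0.3x → x* = 179.5000.
The loss is the area between SMC and demand from x* to x_m; with linear curves that's a triangle of height MEB(x_m).
DWL = ½ × 61.1471 × 73.3765 = 2243.3801.

DWL = $2243.4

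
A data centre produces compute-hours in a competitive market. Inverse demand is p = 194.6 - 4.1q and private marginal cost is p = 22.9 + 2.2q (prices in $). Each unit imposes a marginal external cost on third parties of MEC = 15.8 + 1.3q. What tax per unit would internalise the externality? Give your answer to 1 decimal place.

Social marginal cost = private MC + MEC = 38.7 + 3.5q.
Set SMC = demand: 38.7 + 3.5q = 194.6 - 4.1q → q* = 20.5132.
The Pigouvian tax equals MEC at q*: 15.8 + 1.3×20.5132 = 42.4672.

tax = $42.5 per unit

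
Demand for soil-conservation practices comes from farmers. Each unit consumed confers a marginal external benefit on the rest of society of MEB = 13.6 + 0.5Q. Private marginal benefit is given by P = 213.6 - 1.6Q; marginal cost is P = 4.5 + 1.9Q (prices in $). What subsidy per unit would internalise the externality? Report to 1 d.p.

Social marginal benefit = demand + MEB = 227.2 - 1.1Q.
Set SMB = MC: 227.2 - 1.1Q = 4.5 + 1.9Q → Q* = 74.2333.
The Pigouvian subsidy equals MEB at Q*: 13.6 + 0.5×74.2333 = 50.7167.

subsidy = $50.7 per unit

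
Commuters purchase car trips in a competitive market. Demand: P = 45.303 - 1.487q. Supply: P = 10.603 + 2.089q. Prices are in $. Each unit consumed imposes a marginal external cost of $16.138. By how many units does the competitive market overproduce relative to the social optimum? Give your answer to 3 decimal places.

4.513 units

Market equilibrium (private): 10.603 + 2.089q = 45.303 - 1.487q → q_m = 9.7036.
Social marginal benefit = demand − MEC = 29.165 - 1.487q.
Set SMB = MC: 29.165 - 1.487q = 10.603 + 2.089q → q* = 5.1907.
Gap = |9.7036 − 5.1907| = 4.5129.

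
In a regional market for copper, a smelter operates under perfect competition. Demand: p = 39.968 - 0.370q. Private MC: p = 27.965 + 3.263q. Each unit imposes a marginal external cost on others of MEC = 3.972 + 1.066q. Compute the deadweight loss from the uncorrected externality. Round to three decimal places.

Market equilibrium (private): 27.965 + 3.263q = 39.968 - 0.370q → q_m = 3.3039.
Social marginal cost = private MC + MEC = 31.937 + 4.329q.
Set SMC = demand: 31.937 + 4.329q = 39.968 - 0.370q → q* = 1.7091.
The loss is the area between SMC and demand from q* to q_m; with linear curves that's a triangle of height MEC(q_m).
DWL = ½ × 1.5948 × 7.4939 = 5.9756.

DWL = 5.976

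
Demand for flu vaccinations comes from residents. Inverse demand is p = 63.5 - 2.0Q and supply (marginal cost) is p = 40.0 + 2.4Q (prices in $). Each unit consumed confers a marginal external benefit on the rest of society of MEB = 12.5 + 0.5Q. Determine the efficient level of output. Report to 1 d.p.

Q* = 9.2

Social marginal benefit = demand + MEB = 76.0 - 1.5Q.
Set SMB = MC: 76.0 - 1.5Q = 40.0 + 2.4Q → Q* = 9.2308.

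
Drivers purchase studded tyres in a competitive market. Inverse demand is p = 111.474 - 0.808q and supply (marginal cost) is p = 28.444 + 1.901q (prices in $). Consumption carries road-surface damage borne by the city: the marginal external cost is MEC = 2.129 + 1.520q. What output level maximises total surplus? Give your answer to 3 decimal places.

Social marginal benefit = demand − MEC = 109.345 - 2.328q.
Set SMB = MC: 109.345 - 2.328q = 28.444 + 1.901q → q* = 19.1301.

q* = 19.130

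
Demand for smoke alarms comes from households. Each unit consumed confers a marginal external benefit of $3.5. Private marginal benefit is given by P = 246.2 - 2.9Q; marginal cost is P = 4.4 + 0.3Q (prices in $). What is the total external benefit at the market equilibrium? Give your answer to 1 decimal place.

Market equilibrium (private): 4.4 + 0.3Q = 246.2 - 2.9Q → Q_m = 75.5625.
Total external benefit = MEB × Q_m = 3.5 × 75.5625 = 264.4688.

$264.5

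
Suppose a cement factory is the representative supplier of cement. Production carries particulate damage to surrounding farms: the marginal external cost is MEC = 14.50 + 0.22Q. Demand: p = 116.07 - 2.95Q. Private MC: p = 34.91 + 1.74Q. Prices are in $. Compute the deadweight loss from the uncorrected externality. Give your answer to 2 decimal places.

DWL = $34.13

Market equilibrium (private): 34.91 + 1.74Q = 116.07 - 2.95Q → Q_m = 17.3049.
Social marginal cost = private MC + MEC = 49.41 + 1.96Q.
Set SMC = demand: 49.41 + 1.96Q = 116.07 - 2.95Q → Q* = 13.5764.
Height of the DWL triangle at Q_m is SMC(Q_m) − demand(Q_m) = MEC(Q_m) = 18.3071.
DWL = ½ × 3.7285 × 18.3071 = 34.1290.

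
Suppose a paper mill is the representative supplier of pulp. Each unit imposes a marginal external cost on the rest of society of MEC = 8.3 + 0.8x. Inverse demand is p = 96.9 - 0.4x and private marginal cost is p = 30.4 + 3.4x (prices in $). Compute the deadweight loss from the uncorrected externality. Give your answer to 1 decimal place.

DWL = $54.1

Market equilibrium (private): 30.4 + 3.4x = 96.9 - 0.4x → x_m = 17.5000.
Social marginal cost = private MC + MEC = 38.7 + 4.2x.
Set SMC = demand: 38.7 + 4.2x = 96.9 - 0.4x → x* = 12.6522.
The loss is the area between SMC and demand from x* to x_m; with linear curves that's a triangle of height MEC(x_m).
DWL = ½ × 4.8478 × 22.3000 = 54.0530.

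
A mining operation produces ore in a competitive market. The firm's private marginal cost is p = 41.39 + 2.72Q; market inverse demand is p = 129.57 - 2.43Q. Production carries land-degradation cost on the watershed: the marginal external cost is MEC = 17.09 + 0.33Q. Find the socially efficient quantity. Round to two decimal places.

Social marginal cost = private MC + MEC = 58.48 + 3.05Q.
Set SMC = demand: 58.48 + 3.05Q = 129.57 - 2.43Q → Q* = 12.9726.

Q* = 12.97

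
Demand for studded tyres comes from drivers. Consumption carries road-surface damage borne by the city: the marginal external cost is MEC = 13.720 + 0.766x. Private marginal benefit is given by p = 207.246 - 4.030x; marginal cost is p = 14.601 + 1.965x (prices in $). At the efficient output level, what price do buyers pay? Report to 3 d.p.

Social marginal benefit = demand − MEC = 193.526 - 4.796x.
Set SMB = MC: 193.526 - 4.796x = 14.601 + 1.965x → x* = 26.4643.
Consumer price on the demand curve at x*: 207.246 − 4.030×26.4643 = 100.5949.

P = $100.595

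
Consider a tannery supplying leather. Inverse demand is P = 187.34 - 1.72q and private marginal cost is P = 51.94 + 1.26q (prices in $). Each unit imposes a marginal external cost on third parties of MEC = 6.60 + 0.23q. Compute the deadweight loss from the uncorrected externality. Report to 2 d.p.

Market equilibrium (private): 51.94 + 1.26q = 187.34 - 1.72q → q_m = 45.4362.
Social marginal cost = private MC + MEC = 58.54 + 1.49q.
Set SMC = demand: 58.54 + 1.49q = 187.34 - 1.72q → q* = 40.1246.
Height of the DWL triangle at q_m is SMC(q_m) − demand(q_m) = MEC(q_m) = 17.0503.
DWL = ½ × 5.3116 × 17.0503 = 45.2822.

DWL = $45.28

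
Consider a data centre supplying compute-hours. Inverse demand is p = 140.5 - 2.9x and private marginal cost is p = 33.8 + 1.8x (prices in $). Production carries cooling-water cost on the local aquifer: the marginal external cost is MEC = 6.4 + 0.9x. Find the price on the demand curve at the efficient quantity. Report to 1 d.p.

Social marginal cost = private MC + MEC = 40.2 + 2.7x.
Set SMC = demand: 40.2 + 2.7x = 140.5 - 2.9x → x* = 17.9107.
Consumer price on the demand curve at x*: 140.5 − 2.9×17.9107 = 88.5590.

P = $88.6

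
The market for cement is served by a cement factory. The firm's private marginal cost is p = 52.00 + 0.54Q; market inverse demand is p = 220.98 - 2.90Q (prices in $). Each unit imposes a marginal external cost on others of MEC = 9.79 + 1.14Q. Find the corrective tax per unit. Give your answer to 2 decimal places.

Social marginal cost = private MC + MEC = 61.79 + 1.68Q.
Set SMC = demand: 61.79 + 1.68Q = 220.98 - 2.90Q → Q* = 34.7576.
The Pigouvian tax equals MEC at Q*: 9.79 + 1.14×34.7576 = 49.4137.

tax = $49.41 per unit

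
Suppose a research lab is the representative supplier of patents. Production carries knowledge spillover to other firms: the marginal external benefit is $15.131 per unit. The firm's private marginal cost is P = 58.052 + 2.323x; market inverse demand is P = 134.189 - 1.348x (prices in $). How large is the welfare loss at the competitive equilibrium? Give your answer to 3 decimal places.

DWL = $31.183

Market equilibrium (private): 58.052 + 2.323x = 134.189 - 1.348x → x_m = 20.7401.
Social marginal cost = private MC − MEB = 42.921 + 2.323x.
Set SMC = demand: 42.921 + 2.323x = 134.189 - 1.348x → x* = 24.8619.
Height of the DWL triangle at x_m is demand(x_m) − SMC(x_m) = MEB(x_m) = 15.1310.
DWL = ½ × 4.1218 × 15.1310 = 31.1835.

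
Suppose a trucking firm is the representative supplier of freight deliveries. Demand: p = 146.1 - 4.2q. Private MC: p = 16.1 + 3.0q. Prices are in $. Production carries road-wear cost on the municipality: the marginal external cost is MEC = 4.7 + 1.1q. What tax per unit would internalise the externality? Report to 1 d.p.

Social marginal cost = private MC + MEC = 20.8 + 4.1q.
Set SMC = demand: 20.8 + 4.1q = 146.1 - 4.2q → q* = 15.0964.
The Pigouvian tax equals MEC at q*: 4.7 + 1.1×15.0964 = 21.3060.

tax = $21.3 per unit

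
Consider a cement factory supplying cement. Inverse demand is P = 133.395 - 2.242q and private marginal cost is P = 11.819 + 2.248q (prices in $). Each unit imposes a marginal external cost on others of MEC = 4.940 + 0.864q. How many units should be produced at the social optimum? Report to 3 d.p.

q* = 21.785

Social marginal cost = private MC + MEC = 16.759 + 3.112q.
Set SMC = demand: 16.759 + 3.112q = 133.395 - 2.242q → q* = 21.7848.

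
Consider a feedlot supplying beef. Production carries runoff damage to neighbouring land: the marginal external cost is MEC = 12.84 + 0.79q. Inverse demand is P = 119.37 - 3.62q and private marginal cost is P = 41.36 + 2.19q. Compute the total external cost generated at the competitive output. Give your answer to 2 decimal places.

243.61

Market equilibrium (private): 41.36 + 2.19q = 119.37 - 3.62q → q_m = 13.4269.
Total external cost = ∫₀^{q_m} (12.84 + 0.79q) dq = 12.84×13.4269 + ½×0.79×13.4269² = 243.6126.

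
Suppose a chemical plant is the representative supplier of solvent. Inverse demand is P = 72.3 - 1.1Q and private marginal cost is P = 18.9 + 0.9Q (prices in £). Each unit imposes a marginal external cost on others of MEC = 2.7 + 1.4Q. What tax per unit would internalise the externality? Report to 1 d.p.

tax = £23.6 per unit

Social marginal cost = private MC + MEC = 21.6 + 2.3Q.
Set SMC = demand: 21.6 + 2.3Q = 72.3 - 1.1Q → Q* = 14.9118.
The Pigouvian tax equals MEC at Q*: 2.7 + 1.4×14.9118 = 23.5765.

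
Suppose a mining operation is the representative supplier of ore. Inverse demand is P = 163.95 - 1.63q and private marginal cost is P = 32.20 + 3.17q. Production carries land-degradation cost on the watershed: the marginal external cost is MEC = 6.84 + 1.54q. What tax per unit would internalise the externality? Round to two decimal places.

Social marginal cost = private MC + MEC = 39.04 + 4.71q.
Set SMC = demand: 39.04 + 4.71q = 163.95 - 1.63q → q* = 19.7019.
The Pigouvian tax equals MEC at q*: 6.84 + 1.54×19.7019 = 37.1809.

tax = 37.18 per unit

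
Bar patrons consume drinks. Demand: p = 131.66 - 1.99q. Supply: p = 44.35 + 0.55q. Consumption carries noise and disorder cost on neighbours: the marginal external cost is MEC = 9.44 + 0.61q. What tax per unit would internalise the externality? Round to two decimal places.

tax = 24.52 per unit

Social marginal benefit = demand − MEC = 122.22 - 2.60q.
Set SMB = MC: 122.22 - 2.60q = 44.35 + 0.55q → q* = 24.7206.
The Pigouvian tax equals MEC at q*: 9.44 + 0.61×24.7206 = 24.5196.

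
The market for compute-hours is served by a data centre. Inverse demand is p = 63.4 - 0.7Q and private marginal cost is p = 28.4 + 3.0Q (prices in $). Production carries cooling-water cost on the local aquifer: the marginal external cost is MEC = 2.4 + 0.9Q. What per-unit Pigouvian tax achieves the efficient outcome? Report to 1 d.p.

Social marginal cost = private MC + MEC = 30.8 + 3.9Q.
Set SMC = demand: 30.8 + 3.9Q = 63.4 - 0.7Q → Q* = 7.0870.
The Pigouvian tax equals MEC at Q*: 2.4 + 0.9×7.0870 = 8.7783.

tax = $8.8 per unit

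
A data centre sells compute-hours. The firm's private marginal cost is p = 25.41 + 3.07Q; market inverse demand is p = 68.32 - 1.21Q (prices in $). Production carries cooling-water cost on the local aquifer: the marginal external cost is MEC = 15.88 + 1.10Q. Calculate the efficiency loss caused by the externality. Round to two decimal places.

Market equilibrium (private): 25.41 + 3.07Q = 68.32 - 1.21Q → Q_m = 10.0257.
Social marginal cost = private MC + MEC = 41.29 + 4.17Q.
Set SMC = demand: 41.29 + 4.17Q = 68.32 - 1.21Q → Q* = 5.0242.
Between Q* and Q_m the wedge SMC − demand runs linearly from 0 to MEC(Q_m), so the loss is a triangle.
DWL = ½ × 5.0015 × 26.9083 = 67.2909.

DWL = $67.29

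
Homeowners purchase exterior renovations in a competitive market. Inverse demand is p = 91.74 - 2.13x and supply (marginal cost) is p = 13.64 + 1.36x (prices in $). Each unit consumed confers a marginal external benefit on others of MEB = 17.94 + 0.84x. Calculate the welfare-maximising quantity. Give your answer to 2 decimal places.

x* = 36.24

Social marginal benefit = demand + MEB = 109.68 - 1.29x.
Set SMB = MC: 109.68 - 1.29x = 13.64 + 1.36x → x* = 36.2415.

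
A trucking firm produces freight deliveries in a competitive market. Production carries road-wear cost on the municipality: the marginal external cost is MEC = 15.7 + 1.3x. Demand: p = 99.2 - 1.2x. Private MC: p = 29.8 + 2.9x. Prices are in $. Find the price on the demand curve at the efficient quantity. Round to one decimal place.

P = $87.3

Social marginal cost = private MC + MEC = 45.5 + 4.2x.
Set SMC = demand: 45.5 + 4.2x = 99.2 - 1.2x → x* = 9.9444.
Consumer price on the demand curve at x*: 99.2 − 1.2×9.9444 = 87.2667.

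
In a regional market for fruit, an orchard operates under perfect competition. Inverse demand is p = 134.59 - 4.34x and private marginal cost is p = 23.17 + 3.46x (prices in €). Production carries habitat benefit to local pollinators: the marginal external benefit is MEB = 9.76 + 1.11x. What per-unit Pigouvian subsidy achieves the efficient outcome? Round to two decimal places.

Social marginal cost = private MC − MEB = 13.41 + 2.35x.
Set SMC = demand: 13.41 + 2.35x = 134.59 - 4.34x → x* = 18.1136.
The Pigouvian subsidy equals MEB at x*: 9.76 + 1.11×18.1136 = 29.8661.

subsidy = €29.87 per unit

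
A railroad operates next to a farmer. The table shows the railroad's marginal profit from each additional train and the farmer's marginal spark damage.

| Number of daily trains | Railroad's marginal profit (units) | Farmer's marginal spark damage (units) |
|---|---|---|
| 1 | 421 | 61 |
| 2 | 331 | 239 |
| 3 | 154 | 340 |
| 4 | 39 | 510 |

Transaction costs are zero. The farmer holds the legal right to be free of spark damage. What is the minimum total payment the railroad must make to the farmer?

Efficient level: marginal profit ≥ marginal spark damage through level 2, so k* = 2.
With the farmer holding the right, the railroad must at least compensate total damage at k*: 61 + 239 = 300.

300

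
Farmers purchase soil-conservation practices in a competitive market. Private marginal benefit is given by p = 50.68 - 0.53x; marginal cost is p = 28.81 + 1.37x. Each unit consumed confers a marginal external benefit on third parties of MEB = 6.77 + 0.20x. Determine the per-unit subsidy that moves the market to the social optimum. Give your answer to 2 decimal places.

subsidy = 10.14 per unit

Social marginal benefit = demand + MEB = 57.45 - 0.33x.
Set SMB = MC: 57.45 - 0.33x = 28.81 + 1.37x → x* = 16.8471.
The Pigouvian subsidy equals MEB at x*: 6.77 + 0.20×16.8471 = 10.1394.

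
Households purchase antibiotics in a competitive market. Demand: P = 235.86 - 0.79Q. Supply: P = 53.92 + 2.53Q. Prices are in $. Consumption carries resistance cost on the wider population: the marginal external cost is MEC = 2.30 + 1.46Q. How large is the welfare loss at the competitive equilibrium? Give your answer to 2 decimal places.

Market equilibrium (private): 53.92 + 2.53Q = 235.86 - 0.79Q → Q_m = 54.8012.
Social marginal benefit = demand − MEC = 233.56 - 2.25Q.
Set SMB = MC: 233.56 - 2.25Q = 53.92 + 2.53Q → Q* = 37.5816.
Height of the DWL triangle at Q_m is MC(Q_m) − SMB(Q_m) = MEC(Q_m) = 82.3098.
DWL = ½ × 17.2196 × 82.3098 = 708.6709.

DWL = $708.67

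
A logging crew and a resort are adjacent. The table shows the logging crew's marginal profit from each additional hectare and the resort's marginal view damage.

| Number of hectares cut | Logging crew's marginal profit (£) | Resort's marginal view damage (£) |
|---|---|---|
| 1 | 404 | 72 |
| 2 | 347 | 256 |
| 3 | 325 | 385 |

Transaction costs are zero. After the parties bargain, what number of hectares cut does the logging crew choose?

Bargaining reaches the level where marginal profit last exceeds marginal view damage.
That holds through level 2 (347 ≥ 256) but not at 3 (325 < 385).

2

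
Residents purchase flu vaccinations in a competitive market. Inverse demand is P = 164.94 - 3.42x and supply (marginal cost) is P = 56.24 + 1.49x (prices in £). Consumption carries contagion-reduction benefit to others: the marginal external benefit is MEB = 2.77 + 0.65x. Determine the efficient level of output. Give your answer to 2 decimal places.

x* = 26.17

Social marginal benefit = demand + MEB = 167.71 - 2.77x.
Set SMB = MC: 167.71 - 2.77x = 56.24 + 1.49x → x* = 26.1667.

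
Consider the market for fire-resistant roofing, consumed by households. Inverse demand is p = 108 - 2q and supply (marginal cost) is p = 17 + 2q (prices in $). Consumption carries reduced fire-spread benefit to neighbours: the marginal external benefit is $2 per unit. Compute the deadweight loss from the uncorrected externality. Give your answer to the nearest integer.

DWL = $1

Market equilibrium (private): 17 + 2q = 108 - 2q → q_m = 22.7500.
Social marginal benefit = demand + MEB = 110 - 2q.
Set SMB = MC: 110 - 2q = 17 + 2q → q* = 23.2500.
Height of the DWL triangle at q_m is SMB(q_m) − MC(q_m) = MEB(q_m) = 2.0000.
DWL = ½ × 0.5000 × 2.0000 = 0.5000.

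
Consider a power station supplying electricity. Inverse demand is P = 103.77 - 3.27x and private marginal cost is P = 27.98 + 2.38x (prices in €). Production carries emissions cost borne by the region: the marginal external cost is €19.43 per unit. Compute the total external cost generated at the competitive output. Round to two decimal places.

Market equilibrium (private): 27.98 + 2.38x = 103.77 - 3.27x → x_m = 13.4142.
Total external cost = MEC × x_m = 19.43 × 13.4142 = 260.6379.

€260.64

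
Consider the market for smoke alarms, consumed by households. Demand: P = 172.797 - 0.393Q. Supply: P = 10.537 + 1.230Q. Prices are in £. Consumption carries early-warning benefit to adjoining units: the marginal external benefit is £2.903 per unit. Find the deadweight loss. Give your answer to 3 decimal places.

DWL = £2.596

Market equilibrium (private): 10.537 + 1.230Q = 172.797 - 0.393Q → Q_m = 99.9754.
Social marginal benefit = demand + MEB = 175.700 - 0.393Q.
Set SMB = MC: 175.700 - 0.393Q = 10.537 + 1.230Q → Q* = 101.7640.
Height of the DWL triangle at Q_m is SMB(Q_m) − MC(Q_m) = MEB(Q_m) = 2.9030.
DWL = ½ × 1.7886 × 2.9030 = 2.5962.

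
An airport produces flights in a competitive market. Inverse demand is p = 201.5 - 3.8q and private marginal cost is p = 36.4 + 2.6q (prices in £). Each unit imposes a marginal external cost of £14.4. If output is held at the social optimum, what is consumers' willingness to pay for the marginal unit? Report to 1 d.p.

Social marginal cost = private MC + MEC = 50.8 + 2.6q.
Set SMC = demand: 50.8 + 2.6q = 201.5 - 3.8q → q* = 23.5469.
Consumer price on the demand curve at q*: 201.5 − 3.8×23.5469 = 112.0218.

P = £112.0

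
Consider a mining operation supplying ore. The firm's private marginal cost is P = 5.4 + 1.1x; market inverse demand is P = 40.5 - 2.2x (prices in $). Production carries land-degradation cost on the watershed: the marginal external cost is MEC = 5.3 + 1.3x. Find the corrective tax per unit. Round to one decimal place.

Social marginal cost = private MC + MEC = 10.7 + 2.4x.
Set SMC = demand: 10.7 + 2.4x = 40.5 - 2.2x → x* = 6.4783.
The Pigouvian tax equals MEC at x*: 5.3 + 1.3×6.4783 = 13.7218.

tax = $13.7 per unit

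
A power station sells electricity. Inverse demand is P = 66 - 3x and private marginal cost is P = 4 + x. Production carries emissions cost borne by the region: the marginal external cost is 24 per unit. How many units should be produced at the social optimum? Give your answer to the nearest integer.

Social marginal cost = private MC + MEC = 28 + x.
Set SMC = demand: 28 + x = 66 - 3x → x* = 9.5000.

x* = 10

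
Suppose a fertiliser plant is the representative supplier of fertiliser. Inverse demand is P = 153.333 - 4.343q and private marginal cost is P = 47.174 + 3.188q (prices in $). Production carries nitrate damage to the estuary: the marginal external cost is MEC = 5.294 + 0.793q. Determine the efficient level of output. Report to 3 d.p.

Social marginal cost = private MC + MEC = 52.468 + 3.981q.
Set SMC = demand: 52.468 + 3.981q = 153.333 - 4.343q → q* = 12.1174.

q* = 12.117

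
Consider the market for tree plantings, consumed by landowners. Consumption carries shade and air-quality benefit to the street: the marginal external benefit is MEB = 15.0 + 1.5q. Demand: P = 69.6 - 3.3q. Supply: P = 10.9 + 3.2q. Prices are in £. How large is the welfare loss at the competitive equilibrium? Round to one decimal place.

Market equilibrium (private): 10.9 + 3.2q = 69.6 - 3.3q → q_m = 9.0308.
Social marginal benefit = demand + MEB = 84.6 - 1.8q.
Set SMB = MC: 84.6 - 1.8q = 10.9 + 3.2q → q* = 14.7400.
Between q* and q_m the wedge SMB − MC runs linearly from 0 to MEB(q_m), so the loss is a triangle.
DWL = ½ × 5.7092 × 28.5462 = 81.4880.

DWL = £81.5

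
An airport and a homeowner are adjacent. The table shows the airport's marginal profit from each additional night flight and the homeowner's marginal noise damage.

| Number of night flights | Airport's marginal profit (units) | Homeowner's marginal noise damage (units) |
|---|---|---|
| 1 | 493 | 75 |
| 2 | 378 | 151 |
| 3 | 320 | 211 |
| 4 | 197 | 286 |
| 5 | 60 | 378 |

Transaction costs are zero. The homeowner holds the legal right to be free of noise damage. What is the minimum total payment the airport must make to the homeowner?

437

Efficient level: marginal profit ≥ marginal noise damage through level 3, so k* = 3.
With the homeowner holding the right, the airport must at least compensate total damage at k*: 75 + 151 + 211 = 437.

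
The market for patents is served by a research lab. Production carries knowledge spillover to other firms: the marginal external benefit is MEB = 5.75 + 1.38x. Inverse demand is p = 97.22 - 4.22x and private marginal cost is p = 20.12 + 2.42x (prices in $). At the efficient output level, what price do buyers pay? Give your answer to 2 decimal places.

P = $30.75

Social marginal cost = private MC − MEB = 14.37 + 1.04x.
Set SMC = demand: 14.37 + 1.04x = 97.22 - 4.22x → x* = 15.7510.
Consumer price on the demand curve at x*: 97.22 − 4.22×15.7510 = 30.7508.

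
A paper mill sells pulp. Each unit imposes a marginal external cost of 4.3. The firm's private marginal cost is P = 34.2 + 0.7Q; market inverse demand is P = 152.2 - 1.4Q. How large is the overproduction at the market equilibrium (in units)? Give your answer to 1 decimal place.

Market equilibrium (private): 34.2 + 0.7Q = 152.2 - 1.4Q → Q_m = 56.1905.
Social marginal cost = private MC + MEC = 38.5 + 0.7Q.
Set SMC = demand: 38.5 + 0.7Q = 152.2 - 1.4Q → Q* = 54.1429.
Gap = |56.1905 − 54.1429| = 2.0476.

2.0 units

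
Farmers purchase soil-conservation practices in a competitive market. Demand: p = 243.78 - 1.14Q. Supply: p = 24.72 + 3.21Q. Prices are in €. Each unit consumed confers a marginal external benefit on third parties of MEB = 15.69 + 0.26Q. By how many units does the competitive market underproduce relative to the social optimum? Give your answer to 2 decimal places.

Market equilibrium (private): 24.72 + 3.21Q = 243.78 - 1.14Q → Q_m = 50.3586.
Social marginal benefit = demand + MEB = 259.47 - 0.88Q.
Set SMB = MC: 259.47 - 0.88Q = 24.72 + 3.21Q → Q* = 57.3961.
Gap = |50.3586 − 57.3961| = 7.0375.

7.04 units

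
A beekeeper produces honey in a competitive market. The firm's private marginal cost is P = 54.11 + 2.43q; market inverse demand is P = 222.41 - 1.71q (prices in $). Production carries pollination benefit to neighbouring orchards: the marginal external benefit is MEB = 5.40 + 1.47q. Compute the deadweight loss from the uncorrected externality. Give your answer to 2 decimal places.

DWL = $795.07

Market equilibrium (private): 54.11 + 2.43q = 222.41 - 1.71q → q_m = 40.6522.
Social marginal cost = private MC − MEB = 48.71 + 0.96q.
Set SMC = demand: 48.71 + 0.96q = 222.41 - 1.71q → q* = 65.0562.
Between q* and q_m the wedge demand − SMC runs linearly from 0 to MEB(q_m), so the loss is a triangle.
DWL = ½ × 24.4040 × 65.1587 = 795.0665.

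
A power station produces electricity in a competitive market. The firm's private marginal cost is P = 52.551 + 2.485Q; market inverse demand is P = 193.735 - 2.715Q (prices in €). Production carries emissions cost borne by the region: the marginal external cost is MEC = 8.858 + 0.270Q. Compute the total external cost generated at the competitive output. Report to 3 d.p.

Market equilibrium (private): 52.551 + 2.485Q = 193.735 - 2.715Q → Q_m = 27.1508.
Total external cost = ∫₀^{Q_m} (8.858 + 0.270Q) dQ = 8.858×27.1508 + ½×0.270×27.1508² = 340.0192.

€340.019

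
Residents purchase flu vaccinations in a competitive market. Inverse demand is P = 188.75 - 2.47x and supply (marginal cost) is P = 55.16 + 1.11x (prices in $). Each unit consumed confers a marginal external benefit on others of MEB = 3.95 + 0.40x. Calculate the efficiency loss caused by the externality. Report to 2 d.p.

DWL = $56.02

Market equilibrium (private): 55.16 + 1.11x = 188.75 - 2.47x → x_m = 37.3156.
Social marginal benefit = demand + MEB = 192.70 - 2.07x.
Set SMB = MC: 192.70 - 2.07x = 55.16 + 1.11x → x* = 43.2516.
Between x* and x_m the wedge SMB − MC runs linearly from 0 to MEB(x_m), so the loss is a triangle.
DWL = ½ × 5.9360 × 18.8763 = 56.0249.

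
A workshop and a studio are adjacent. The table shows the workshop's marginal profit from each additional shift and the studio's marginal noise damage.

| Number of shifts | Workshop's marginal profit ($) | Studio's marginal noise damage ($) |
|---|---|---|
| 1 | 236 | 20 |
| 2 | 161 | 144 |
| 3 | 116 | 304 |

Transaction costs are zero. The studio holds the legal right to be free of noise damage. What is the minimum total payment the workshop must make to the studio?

$164

Efficient level: marginal profit ≥ marginal noise damage through level 2, so k* = 2.
With the studio holding the right, the workshop must at least compensate total damage at k*: 20 + 144 = 164.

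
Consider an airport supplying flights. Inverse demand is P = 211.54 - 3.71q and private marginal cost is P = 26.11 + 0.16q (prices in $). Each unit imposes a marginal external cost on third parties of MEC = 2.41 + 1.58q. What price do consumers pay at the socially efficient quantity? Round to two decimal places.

P = $86.95

Social marginal cost = private MC + MEC = 28.52 + 1.74q.
Set SMC = demand: 28.52 + 1.74q = 211.54 - 3.71q → q* = 33.5817.
Consumer price on the demand curve at q*: 211.54 − 3.71×33.5817 = 86.9519.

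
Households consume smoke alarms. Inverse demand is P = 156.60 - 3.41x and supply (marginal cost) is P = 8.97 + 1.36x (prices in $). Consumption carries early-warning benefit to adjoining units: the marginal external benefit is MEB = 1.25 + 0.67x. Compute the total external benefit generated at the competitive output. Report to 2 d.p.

Market equilibrium (private): 8.97 + 1.36x = 156.60 - 3.41x → x_m = 30.9497.
Total external benefit = ∫₀^{x_m} (1.25 + 0.67x) dx = 1.25×30.9497 + ½×0.67×30.9497² = 359.5782.

$359.58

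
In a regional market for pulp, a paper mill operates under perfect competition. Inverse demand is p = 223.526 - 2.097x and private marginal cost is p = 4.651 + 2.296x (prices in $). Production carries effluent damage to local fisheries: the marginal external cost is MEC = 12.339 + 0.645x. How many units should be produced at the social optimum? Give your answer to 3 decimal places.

Social marginal cost = private MC + MEC = 16.990 + 2.941x.
Set SMC = demand: 16.990 + 2.941x = 223.526 - 2.097x → x* = 40.9956.

x* = 40.996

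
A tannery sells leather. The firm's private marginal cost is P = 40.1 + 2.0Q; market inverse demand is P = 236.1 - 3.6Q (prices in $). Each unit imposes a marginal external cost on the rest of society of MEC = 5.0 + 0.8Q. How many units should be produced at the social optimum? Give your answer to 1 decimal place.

Social marginal cost = private MC + MEC = 45.1 + 2.8Q.
Set SMC = demand: 45.1 + 2.8Q = 236.1 - 3.6Q → Q* = 29.8438.

Q* = 29.8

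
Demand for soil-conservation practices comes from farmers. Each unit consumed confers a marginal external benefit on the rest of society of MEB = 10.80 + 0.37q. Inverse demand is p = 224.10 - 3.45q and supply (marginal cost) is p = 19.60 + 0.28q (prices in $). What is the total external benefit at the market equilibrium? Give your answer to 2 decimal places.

Market equilibrium (private): 19.60 + 0.28q = 224.10 - 3.45q → q_m = 54.8257.
Total external benefit = ∫₀^{q_m} (10.80 + 0.37q) dq = 10.80×54.8257 + ½×0.37×54.8257² = 1148.2012.

$1148.20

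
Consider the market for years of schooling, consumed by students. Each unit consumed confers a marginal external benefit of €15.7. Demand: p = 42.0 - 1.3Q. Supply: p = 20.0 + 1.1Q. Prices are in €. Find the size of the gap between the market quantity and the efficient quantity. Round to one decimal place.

6.5 units

Market equilibrium (private): 20.0 + 1.1Q = 42.0 - 1.3Q → Q_m = 9.1667.
Social marginal benefit = demand + MEB = 57.7 - 1.3Q.
Set SMB = MC: 57.7 - 1.3Q = 20.0 + 1.1Q → Q* = 15.7083.
Gap = |9.1667 − 15.7083| = 6.5416.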